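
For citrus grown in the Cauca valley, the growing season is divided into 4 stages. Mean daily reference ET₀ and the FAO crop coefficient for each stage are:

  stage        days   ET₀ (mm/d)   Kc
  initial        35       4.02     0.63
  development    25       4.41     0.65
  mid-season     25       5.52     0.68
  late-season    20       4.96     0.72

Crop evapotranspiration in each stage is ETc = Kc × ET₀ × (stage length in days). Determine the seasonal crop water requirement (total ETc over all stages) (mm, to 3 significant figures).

326 mm

initial: 0.63 × 4.02 × 35 = 88.64 mm
development: 0.65 × 4.41 × 25 = 71.66 mm
mid-season: 0.68 × 5.52 × 25 = 93.84 mm
late-season: 0.72 × 4.96 × 20 = 71.42 mm
Seasonal total = 325.56 mm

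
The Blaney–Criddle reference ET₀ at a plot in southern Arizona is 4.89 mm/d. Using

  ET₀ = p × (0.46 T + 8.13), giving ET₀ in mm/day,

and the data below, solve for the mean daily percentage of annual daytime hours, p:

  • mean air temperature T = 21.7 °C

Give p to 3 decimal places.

p = ET₀ / (0.46 T + 8.13) = 4.89 / (0.46 × 21.7 + 8.13) = 4.89 / 18.112 = 0.2700

0.270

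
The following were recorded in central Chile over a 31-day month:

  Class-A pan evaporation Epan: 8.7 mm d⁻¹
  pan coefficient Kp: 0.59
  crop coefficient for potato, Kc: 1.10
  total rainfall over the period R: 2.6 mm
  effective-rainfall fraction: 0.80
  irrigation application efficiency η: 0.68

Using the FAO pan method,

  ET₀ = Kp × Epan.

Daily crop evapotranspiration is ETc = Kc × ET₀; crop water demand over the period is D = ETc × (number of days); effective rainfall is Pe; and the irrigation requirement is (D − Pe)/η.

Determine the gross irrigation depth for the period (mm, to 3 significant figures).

254 mm

ET₀ = 0.59 × 8.7 = 5.1330 mm/d
ETc = Kc × ET₀ = 1.10 × 5.1330 = 5.6463 mm/d
Crop demand D = ETc × 31 d = 5.6463 × 31 = 175.035 mm
Pe = 0.80 × 2.6 = 2.080 mm
D − Pe = 175.035 − 2.080 = 172.955 mm
Gross irrigation = 172.955 / 0.68 = 254.346 mm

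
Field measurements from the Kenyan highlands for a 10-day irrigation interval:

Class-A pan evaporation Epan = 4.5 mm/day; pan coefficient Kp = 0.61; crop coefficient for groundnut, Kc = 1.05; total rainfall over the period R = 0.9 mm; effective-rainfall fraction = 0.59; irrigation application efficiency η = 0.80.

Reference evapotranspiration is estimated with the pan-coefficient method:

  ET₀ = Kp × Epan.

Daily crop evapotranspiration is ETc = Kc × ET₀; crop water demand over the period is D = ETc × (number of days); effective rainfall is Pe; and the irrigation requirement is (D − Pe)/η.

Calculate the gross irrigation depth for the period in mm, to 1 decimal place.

35.4 mm

ET₀ = 0.61 × 4.5 = 2.7450 mm/d
ETc = Kc × ET₀ = 1.05 × 2.7450 = 2.8823 mm/d
Crop demand D = ETc × 10 d = 2.8823 × 10 = 28.823 mm
Pe = 0.59 × 0.9 = 0.531 mm
D − Pe = 28.823 − 0.531 = 28.292 mm
Gross irrigation = 28.292 / 0.80 = 35.365 mm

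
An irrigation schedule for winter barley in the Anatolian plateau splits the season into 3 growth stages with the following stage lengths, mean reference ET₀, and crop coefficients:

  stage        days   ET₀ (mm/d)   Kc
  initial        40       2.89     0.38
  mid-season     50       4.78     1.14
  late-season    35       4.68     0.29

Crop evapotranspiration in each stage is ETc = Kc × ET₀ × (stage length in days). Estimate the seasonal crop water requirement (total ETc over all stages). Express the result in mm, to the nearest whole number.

364 mm

initial: 0.38 × 2.89 × 40 = 43.93 mm
mid-season: 1.14 × 4.78 × 50 = 272.46 mm
late-season: 0.29 × 4.68 × 35 = 47.50 mm
Seasonal total = 363.89 mm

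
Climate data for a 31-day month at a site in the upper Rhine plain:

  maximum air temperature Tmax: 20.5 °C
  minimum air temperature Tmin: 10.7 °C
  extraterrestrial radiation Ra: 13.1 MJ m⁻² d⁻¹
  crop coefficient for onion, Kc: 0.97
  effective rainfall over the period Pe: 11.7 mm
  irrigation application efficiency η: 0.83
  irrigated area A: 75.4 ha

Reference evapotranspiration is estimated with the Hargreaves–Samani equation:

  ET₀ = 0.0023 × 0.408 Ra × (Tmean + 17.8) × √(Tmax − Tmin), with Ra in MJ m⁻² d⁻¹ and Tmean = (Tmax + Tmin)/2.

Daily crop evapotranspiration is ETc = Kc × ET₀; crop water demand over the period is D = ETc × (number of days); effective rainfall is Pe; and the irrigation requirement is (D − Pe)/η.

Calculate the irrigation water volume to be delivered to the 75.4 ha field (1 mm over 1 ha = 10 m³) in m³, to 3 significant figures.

Tmean = (20.5 + 10.7)/2 = 15.60 °C
0.408 Ra = 0.408 × 13.1 = 5.3448 mm/d equivalent
ET₀ = 0.0023 × 5.3448 × (15.60 + 17.8) × √9.8 = 0.0023 × 5.3448 × 33.40 × 3.1305 = 1.2853 mm/d
ETc = Kc × ET₀ = 0.97 × 1.2853 = 1.2467 mm/d
Crop demand D = ETc × 31 d = 1.2467 × 31 = 38.648 mm
D − Pe = 38.648 − 11.7 = 26.948 mm
Gross irrigation = 26.948 / 0.83 = 32.467 mm
Volume = 32.467 mm × 75.4 ha × 10 = 24480.1 m³

24500 m³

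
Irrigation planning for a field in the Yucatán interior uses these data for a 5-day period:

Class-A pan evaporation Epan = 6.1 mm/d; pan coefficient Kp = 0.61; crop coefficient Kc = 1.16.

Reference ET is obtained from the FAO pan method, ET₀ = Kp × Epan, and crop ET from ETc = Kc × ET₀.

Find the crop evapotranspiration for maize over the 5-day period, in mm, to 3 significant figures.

21.6 mm

ET₀ = 0.61 × 6.1 = 3.7210 mm/d
ETc = Kc × ET₀ = 1.16 × 3.7210 = 4.3164 mm/d
Over 5 days: 4.3164 × 5 = 21.582 mm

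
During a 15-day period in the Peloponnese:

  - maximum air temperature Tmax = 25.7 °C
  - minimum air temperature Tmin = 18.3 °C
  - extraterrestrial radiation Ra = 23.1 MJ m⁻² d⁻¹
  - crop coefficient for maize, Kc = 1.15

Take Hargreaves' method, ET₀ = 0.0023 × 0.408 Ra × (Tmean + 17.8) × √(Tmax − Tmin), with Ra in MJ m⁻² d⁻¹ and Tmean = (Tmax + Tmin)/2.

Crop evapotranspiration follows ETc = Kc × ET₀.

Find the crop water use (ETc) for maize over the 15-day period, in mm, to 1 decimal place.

Tmean = (25.7 + 18.3)/2 = 22.00 °C
0.408 Ra = 0.408 × 23.1 = 9.4248 mm/d equivalent
ET₀ = 0.0023 × 9.4248 × (22.00 + 17.8) × √7.4 = 0.0023 × 9.4248 × 39.80 × 2.7203 = 2.3469 mm/d
ETc = Kc × ET₀ = 1.15 × 2.3469 = 2.6989 mm/d
Over 15 days: 2.6989 × 15 = 40.484 mm

40.5 mm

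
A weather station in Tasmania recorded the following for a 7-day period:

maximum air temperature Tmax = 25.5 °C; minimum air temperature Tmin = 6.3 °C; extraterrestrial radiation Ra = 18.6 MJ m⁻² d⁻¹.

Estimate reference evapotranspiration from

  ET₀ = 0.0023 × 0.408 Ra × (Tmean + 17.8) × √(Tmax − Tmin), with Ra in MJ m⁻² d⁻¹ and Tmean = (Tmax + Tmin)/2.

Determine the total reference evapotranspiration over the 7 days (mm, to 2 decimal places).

Tmean = (25.5 + 6.3)/2 = 15.90 °C
0.408 Ra = 0.408 × 18.6 = 7.5888 mm/d equivalent
ET₀ = 0.0023 × 7.5888 × (15.90 + 17.8) × √19.2 = 0.0023 × 7.5888 × 33.70 × 4.3818 = 2.5774 mm/d
Over 7 days: 2.5774 × 7 = 18.042 mm

18.04 mm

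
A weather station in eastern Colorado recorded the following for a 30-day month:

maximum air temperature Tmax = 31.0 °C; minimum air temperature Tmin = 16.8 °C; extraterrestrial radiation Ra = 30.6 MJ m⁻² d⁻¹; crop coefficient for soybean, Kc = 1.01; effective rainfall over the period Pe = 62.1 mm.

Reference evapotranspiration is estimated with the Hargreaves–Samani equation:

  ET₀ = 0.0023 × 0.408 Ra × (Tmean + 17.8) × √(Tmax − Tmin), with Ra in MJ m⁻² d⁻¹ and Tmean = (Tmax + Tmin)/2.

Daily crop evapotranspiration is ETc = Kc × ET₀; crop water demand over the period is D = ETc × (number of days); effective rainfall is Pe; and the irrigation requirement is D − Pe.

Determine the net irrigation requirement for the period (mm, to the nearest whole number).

Tmean = (31.0 + 16.8)/2 = 23.90 °C
0.408 Ra = 0.408 × 30.6 = 12.4848 mm/d equivalent
ET₀ = 0.0023 × 12.4848 × (23.90 + 17.8) × √14.2 = 0.0023 × 12.4848 × 41.70 × 3.7683 = 4.5122 mm/d
ETc = Kc × ET₀ = 1.01 × 4.5122 = 4.5573 mm/d
Crop demand D = ETc × 30 d = 4.5573 × 30 = 136.719 mm
D − Pe = 136.719 − 62.1 = 74.619 mm

75 mm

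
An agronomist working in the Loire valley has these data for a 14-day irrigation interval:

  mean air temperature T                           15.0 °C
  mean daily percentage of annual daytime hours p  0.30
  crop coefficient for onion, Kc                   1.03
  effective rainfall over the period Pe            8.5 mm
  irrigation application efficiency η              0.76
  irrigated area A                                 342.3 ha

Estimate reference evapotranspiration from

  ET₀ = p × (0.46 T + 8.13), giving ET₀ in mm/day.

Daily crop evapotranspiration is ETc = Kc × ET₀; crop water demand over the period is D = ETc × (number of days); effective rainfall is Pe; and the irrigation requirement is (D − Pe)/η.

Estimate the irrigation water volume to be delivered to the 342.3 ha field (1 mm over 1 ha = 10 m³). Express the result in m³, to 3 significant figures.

255000 m³

ET₀ = 0.30 × (0.46 × 15.0 + 8.13) = 0.30 × 15.030 = 4.5090 mm/d
ETc = Kc × ET₀ = 1.03 × 4.5090 = 4.6443 mm/d
Crop demand D = ETc × 14 d = 4.6443 × 14 = 65.020 mm
D − Pe = 65.020 − 8.5 = 56.520 mm
Gross irrigation = 56.520 / 0.76 = 74.368 mm
Volume = 74.368 mm × 342.3 ha × 10 = 254561.7 m³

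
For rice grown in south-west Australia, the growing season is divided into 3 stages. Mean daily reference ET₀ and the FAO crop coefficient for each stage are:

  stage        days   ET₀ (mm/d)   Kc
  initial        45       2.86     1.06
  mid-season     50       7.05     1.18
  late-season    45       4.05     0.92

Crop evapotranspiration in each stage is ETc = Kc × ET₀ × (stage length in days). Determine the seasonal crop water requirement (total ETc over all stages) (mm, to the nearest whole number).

720 mm

initial: 1.06 × 2.86 × 45 = 136.42 mm
mid-season: 1.18 × 7.05 × 50 = 415.95 mm
late-season: 0.92 × 4.05 × 45 = 167.67 mm
Seasonal total = 720.04 mm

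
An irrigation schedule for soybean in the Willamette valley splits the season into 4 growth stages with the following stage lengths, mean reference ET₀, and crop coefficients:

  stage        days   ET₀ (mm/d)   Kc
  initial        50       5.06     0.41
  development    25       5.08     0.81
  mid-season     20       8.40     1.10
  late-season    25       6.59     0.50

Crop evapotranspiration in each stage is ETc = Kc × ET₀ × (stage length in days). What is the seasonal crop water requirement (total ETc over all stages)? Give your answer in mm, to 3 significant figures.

474 mm

initial: 0.41 × 5.06 × 50 = 103.73 mm
development: 0.81 × 5.08 × 25 = 102.87 mm
mid-season: 1.10 × 8.40 × 20 = 184.80 mm
late-season: 0.50 × 6.59 × 25 = 82.38 mm
Seasonal total = 473.78 mm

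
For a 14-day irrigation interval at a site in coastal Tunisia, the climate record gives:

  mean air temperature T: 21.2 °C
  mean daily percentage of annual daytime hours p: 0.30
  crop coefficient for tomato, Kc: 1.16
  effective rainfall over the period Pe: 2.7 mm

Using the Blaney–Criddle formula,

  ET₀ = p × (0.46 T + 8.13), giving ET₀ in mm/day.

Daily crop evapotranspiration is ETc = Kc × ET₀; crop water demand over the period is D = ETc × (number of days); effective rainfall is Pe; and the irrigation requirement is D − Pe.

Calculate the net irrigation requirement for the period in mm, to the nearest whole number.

84 mm

ET₀ = 0.30 × (0.46 × 21.2 + 8.13) = 0.30 × 17.882 = 5.3646 mm/d
ETc = Kc × ET₀ = 1.16 × 5.3646 = 6.2229 mm/d
Crop demand D = ETc × 14 d = 6.2229 × 14 = 87.121 mm
D − Pe = 87.121 − 2.7 = 84.421 mm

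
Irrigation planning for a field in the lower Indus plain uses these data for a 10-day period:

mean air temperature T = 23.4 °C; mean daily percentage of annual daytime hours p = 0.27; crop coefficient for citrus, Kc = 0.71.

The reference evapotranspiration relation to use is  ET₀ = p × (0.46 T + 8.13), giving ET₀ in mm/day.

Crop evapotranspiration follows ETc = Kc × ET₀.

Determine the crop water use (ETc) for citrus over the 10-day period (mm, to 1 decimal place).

36.2 mm

ET₀ = 0.27 × (0.46 × 23.4 + 8.13) = 0.27 × 18.894 = 5.1014 mm/d
ETc = Kc × ET₀ = 0.71 × 5.1014 = 3.6220 mm/d
Over 10 days: 3.6220 × 10 = 36.220 mm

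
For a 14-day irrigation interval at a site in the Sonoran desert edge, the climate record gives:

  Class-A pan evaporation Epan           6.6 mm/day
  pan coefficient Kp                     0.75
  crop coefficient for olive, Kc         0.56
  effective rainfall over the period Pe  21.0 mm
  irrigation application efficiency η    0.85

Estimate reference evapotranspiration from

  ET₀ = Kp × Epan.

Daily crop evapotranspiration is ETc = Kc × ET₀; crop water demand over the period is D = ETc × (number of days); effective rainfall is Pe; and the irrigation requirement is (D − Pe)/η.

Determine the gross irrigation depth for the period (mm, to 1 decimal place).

ET₀ = 0.75 × 6.6 = 4.9500 mm/d
ETc = Kc × ET₀ = 0.56 × 4.9500 = 2.7720 mm/d
Crop demand D = ETc × 14 d = 2.7720 × 14 = 38.808 mm
D − Pe = 38.808 − 21.0 = 17.808 mm
Gross irrigation = 17.808 / 0.85 = 20.951 mm

21.0 mm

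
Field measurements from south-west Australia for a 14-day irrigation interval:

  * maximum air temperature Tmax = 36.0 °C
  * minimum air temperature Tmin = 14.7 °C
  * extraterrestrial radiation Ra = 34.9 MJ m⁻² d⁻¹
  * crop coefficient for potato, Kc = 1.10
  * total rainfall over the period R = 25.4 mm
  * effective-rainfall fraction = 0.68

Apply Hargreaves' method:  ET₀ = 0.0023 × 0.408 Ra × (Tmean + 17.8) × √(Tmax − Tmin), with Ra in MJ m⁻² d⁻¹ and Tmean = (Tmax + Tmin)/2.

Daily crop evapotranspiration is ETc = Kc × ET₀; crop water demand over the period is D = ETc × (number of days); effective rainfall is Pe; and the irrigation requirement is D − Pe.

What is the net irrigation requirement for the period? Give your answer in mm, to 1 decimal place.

83.2 mm

Tmean = (36.0 + 14.7)/2 = 25.35 °C
0.408 Ra = 0.408 × 34.9 = 14.2392 mm/d equivalent
ET₀ = 0.0023 × 14.2392 × (25.35 + 17.8) × √21.3 = 0.0023 × 14.2392 × 43.15 × 4.6152 = 6.5221 mm/d
ETc = Kc × ET₀ = 1.10 × 6.5221 = 7.1743 mm/d
Crop demand D = ETc × 14 d = 7.1743 × 14 = 100.440 mm
Pe = 0.68 × 25.4 = 17.272 mm
D − Pe = 100.440 − 17.272 = 83.168 mm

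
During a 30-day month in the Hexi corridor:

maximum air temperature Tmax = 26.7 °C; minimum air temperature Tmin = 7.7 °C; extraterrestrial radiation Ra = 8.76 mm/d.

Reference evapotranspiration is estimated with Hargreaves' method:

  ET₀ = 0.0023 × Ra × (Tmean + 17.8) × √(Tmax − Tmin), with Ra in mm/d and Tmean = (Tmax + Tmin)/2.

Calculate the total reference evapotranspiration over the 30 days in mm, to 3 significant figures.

Tmean = (26.7 + 7.7)/2 = 17.20 °C
ET₀ = 0.0023 × 8.76 × (17.20 + 17.8) × √19.0 = 0.0023 × 8.76 × 35.00 × 4.3589 = 3.0738 mm/d
Over 30 days: 3.0738 × 30 = 92.214 mm

92.2 mm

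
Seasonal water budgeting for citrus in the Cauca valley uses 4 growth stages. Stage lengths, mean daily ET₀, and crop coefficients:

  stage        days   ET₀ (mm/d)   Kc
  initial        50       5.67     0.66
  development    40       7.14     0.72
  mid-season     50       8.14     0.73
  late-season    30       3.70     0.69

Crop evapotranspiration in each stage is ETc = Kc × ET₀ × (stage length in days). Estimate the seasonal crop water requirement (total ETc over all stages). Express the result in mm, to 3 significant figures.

766 mm

initial: 0.66 × 5.67 × 50 = 187.11 mm
development: 0.72 × 7.14 × 40 = 205.63 mm
mid-season: 0.73 × 8.14 × 50 = 297.11 mm
late-season: 0.69 × 3.70 × 30 = 76.59 mm
Seasonal total = 766.44 mm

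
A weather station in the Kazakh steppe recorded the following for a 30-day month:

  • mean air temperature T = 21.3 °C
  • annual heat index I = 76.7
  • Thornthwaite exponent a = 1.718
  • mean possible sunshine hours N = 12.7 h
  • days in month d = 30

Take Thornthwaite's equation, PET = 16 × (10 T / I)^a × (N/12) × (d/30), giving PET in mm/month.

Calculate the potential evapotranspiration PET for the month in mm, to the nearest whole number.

10T/I = 10 × 21.3 / 76.7 = 2.7771
(10T/I)^a = 2.7771^1.718 = 5.7822
Uncorrected PET = 16 × 5.7822 = 92.515 mm
Correction = (N/12)(d/30) = (12.7/12)(30/30) = 1.0583
PET = 92.515 × 1.0583 = 97.909 mm/month

98 mm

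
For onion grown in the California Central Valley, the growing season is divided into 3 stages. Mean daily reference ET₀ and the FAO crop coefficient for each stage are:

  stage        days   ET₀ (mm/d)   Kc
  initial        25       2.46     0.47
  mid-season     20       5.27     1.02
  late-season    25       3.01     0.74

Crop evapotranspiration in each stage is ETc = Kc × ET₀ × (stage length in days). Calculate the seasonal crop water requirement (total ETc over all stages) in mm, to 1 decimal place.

initial: 0.47 × 2.46 × 25 = 28.91 mm
mid-season: 1.02 × 5.27 × 20 = 107.51 mm
late-season: 0.74 × 3.01 × 25 = 55.69 mm
Seasonal total = 192.11 mm

192.1 mm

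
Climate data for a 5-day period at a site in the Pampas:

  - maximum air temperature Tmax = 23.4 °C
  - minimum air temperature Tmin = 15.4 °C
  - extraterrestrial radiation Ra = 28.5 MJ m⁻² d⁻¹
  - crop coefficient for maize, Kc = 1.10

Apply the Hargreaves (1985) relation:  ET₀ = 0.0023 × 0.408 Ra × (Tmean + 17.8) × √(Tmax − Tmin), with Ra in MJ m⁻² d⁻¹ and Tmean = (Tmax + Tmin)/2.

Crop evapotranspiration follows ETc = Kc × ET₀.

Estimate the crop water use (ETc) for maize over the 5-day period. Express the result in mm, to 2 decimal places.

15.48 mm

Tmean = (23.4 + 15.4)/2 = 19.40 °C
0.408 Ra = 0.408 × 28.5 = 11.6280 mm/d equivalent
ET₀ = 0.0023 × 11.6280 × (19.40 + 17.8) × √8.0 = 0.0023 × 11.6280 × 37.20 × 2.8284 = 2.8140 mm/d
ETc = Kc × ET₀ = 1.10 × 2.8140 = 3.0954 mm/d
Over 5 days: 3.0954 × 5 = 15.477 mm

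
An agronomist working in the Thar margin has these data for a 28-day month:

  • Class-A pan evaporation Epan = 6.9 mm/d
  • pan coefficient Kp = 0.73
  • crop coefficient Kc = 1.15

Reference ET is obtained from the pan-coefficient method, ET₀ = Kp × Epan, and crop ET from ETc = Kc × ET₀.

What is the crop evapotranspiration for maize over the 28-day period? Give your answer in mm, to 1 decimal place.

ET₀ = 0.73 × 6.9 = 5.0370 mm/d
ETc = Kc × ET₀ = 1.15 × 5.0370 = 5.7926 mm/d
Over 28 days: 5.7926 × 28 = 162.193 mm

162.2 mm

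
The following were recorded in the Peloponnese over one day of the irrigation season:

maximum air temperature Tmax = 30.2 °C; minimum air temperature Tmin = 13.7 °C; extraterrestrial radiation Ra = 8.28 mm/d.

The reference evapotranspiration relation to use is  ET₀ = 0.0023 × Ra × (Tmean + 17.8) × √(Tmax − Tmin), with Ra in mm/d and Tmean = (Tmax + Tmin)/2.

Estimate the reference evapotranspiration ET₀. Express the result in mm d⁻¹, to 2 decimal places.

3.07 mm d⁻¹

Tmean = (30.2 + 13.7)/2 = 21.95 °C
ET₀ = 0.0023 × 8.28 × (21.95 + 17.8) × √16.5 = 0.0023 × 8.28 × 39.75 × 4.0620 = 3.0749 mm/d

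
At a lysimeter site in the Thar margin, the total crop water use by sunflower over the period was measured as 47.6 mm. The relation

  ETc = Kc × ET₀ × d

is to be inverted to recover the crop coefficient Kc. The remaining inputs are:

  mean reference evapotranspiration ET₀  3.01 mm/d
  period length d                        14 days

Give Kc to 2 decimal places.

ETc = Kc × ET₀ × d  ⇒  Kc = ETc / (ET₀ × d)
Kc = 47.6 / (3.01 × 14) = 47.6 / 42.14 = 1.1296

1.13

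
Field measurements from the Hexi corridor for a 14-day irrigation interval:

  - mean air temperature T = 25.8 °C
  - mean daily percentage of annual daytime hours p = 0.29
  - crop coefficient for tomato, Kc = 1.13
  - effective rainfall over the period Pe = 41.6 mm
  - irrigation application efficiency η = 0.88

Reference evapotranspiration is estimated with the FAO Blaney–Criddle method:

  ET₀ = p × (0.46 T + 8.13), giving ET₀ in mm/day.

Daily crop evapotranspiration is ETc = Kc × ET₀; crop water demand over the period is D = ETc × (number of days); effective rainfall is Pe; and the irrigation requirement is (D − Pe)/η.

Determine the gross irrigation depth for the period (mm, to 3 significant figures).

57.0 mm

ET₀ = 0.29 × (0.46 × 25.8 + 8.13) = 0.29 × 19.998 = 5.7994 mm/d
ETc = Kc × ET₀ = 1.13 × 5.7994 = 6.5533 mm/d
Crop demand D = ETc × 14 d = 6.5533 × 14 = 91.746 mm
D − Pe = 91.746 − 41.6 = 50.146 mm
Gross irrigation = 50.146 / 0.88 = 56.984 mm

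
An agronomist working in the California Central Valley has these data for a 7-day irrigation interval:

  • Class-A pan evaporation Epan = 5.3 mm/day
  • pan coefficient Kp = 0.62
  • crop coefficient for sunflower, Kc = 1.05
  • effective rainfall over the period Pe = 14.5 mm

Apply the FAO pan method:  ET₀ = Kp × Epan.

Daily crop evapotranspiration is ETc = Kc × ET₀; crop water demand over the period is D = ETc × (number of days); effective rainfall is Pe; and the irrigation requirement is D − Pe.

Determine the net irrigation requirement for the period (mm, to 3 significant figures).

ET₀ = 0.62 × 5.3 = 3.2860 mm/d
ETc = Kc × ET₀ = 1.05 × 3.2860 = 3.4503 mm/d
Crop demand D = ETc × 7 d = 3.4503 × 7 = 24.152 mm
D − Pe = 24.152 − 14.5 = 9.652 mm

9.65 mm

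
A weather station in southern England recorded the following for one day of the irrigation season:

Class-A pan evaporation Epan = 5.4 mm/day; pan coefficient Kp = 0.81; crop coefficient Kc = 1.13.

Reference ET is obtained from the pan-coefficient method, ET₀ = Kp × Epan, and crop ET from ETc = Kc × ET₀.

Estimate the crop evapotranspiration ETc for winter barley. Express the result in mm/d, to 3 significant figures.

ET₀ = 0.81 × 5.4 = 4.3740 mm/d
ETc = Kc × ET₀ = 1.13 × 4.3740 = 4.9426 mm/d

4.94 mm/d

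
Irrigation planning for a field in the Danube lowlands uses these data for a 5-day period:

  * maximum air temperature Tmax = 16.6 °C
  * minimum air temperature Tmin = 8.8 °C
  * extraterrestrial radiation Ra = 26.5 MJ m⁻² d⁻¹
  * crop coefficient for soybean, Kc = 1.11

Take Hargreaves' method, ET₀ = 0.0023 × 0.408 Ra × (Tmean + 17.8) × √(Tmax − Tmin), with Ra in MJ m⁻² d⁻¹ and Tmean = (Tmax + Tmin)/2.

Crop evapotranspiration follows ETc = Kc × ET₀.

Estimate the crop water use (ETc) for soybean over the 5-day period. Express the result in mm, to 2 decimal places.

Tmean = (16.6 + 8.8)/2 = 12.70 °C
0.408 Ra = 0.408 × 26.5 = 10.8120 mm/d equivalent
ET₀ = 0.0023 × 10.8120 × (12.70 + 17.8) × √7.8 = 0.0023 × 10.8120 × 30.50 × 2.7928 = 2.1182 mm/d
ETc = Kc × ET₀ = 1.11 × 2.1182 = 2.3512 mm/d
Over 5 days: 2.3512 × 5 = 11.756 mm

11.76 mm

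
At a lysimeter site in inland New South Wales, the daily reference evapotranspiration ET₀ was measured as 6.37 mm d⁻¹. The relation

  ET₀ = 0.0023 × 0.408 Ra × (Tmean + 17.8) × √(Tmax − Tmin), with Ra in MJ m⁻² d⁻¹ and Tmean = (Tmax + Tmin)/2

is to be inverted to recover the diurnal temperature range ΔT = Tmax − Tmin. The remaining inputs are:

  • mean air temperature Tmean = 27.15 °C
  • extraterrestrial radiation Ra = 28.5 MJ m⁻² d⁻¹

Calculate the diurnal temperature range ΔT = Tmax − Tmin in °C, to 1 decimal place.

√ΔT = ET₀ / [0.0023 × 0.408 × Ra × (Tmean+17.8)] = 6.37 / (0.0023 × 11.6280 × 44.95) = 5.2988
ΔT = 5.2988² = 28.077 °C

28.1 °C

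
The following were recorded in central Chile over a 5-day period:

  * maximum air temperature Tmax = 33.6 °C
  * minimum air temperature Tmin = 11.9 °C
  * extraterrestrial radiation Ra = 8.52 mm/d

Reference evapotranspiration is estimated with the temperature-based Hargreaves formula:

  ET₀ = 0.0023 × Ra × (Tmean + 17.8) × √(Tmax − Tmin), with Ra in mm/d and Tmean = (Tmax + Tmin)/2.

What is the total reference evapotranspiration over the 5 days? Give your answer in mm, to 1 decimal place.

Tmean = (33.6 + 11.9)/2 = 22.75 °C
ET₀ = 0.0023 × 8.52 × (22.75 + 17.8) × √21.7 = 0.0023 × 8.52 × 40.55 × 4.6583 = 3.7016 mm/d
Over 5 days: 3.7016 × 5 = 18.508 mm

18.5 mm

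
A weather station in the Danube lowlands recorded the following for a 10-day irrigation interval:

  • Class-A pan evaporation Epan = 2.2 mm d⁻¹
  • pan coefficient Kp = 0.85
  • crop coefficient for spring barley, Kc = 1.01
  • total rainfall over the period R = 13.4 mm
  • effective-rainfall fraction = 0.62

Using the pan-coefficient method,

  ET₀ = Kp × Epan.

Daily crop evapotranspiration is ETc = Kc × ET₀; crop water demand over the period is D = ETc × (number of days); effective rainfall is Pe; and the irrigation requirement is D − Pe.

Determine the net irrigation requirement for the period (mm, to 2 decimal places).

ET₀ = 0.85 × 2.2 = 1.8700 mm/d
ETc = Kc × ET₀ = 1.01 × 1.8700 = 1.8887 mm/d
Crop demand D = ETc × 10 d = 1.8887 × 10 = 18.887 mm
Pe = 0.62 × 13.4 = 8.308 mm
D − Pe = 18.887 − 8.308 = 10.579 mm

10.58 mm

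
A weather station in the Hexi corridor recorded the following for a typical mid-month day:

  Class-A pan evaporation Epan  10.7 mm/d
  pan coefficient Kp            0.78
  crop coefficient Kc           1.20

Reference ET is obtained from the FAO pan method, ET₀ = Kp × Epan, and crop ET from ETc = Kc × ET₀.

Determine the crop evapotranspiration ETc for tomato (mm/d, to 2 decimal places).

10.02 mm/d

ET₀ = 0.78 × 10.7 = 8.3460 mm/d
ETc = Kc × ET₀ = 1.20 × 8.3460 = 10.0152 mm/d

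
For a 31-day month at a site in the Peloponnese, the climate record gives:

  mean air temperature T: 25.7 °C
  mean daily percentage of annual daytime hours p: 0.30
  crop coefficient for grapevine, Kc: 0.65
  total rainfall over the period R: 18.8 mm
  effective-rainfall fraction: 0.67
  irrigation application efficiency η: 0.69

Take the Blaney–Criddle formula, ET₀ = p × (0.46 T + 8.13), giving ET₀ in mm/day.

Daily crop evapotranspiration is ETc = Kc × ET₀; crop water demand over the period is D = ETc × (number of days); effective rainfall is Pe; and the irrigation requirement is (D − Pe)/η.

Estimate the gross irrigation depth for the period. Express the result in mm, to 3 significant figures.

157 mm

ET₀ = 0.30 × (0.46 × 25.7 + 8.13) = 0.30 × 19.952 = 5.9856 mm/d
ETc = Kc × ET₀ = 0.65 × 5.9856 = 3.8906 mm/d
Crop demand D = ETc × 31 d = 3.8906 × 31 = 120.609 mm
Pe = 0.67 × 18.8 = 12.596 mm
D − Pe = 120.609 − 12.596 = 108.013 mm
Gross irrigation = 108.013 / 0.69 = 156.541 mm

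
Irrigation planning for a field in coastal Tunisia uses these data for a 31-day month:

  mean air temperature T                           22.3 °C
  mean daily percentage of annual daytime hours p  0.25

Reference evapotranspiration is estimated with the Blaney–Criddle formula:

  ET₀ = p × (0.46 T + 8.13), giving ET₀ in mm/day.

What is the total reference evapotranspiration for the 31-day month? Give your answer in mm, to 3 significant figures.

143 mm

ET₀ = 0.25 × (0.46 × 22.3 + 8.13) = 0.25 × 18.388 = 4.5970 mm/d
Monthly total = 4.5970 × 31 = 142.507 mm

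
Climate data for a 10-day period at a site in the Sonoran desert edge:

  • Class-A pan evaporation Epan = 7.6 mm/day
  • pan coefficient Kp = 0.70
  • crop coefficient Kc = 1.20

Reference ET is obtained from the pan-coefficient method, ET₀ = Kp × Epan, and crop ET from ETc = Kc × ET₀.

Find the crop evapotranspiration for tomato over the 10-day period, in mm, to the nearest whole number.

ET₀ = 0.70 × 7.6 = 5.3200 mm/d
ETc = Kc × ET₀ = 1.20 × 5.3200 = 6.3840 mm/d
Over 10 days: 6.3840 × 10 = 63.840 mm

64 mm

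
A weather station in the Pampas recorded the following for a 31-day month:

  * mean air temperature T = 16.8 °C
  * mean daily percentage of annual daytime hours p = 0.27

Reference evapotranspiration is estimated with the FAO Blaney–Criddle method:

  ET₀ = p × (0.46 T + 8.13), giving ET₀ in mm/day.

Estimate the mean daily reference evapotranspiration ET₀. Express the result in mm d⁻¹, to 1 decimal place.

4.3 mm d⁻¹

ET₀ = 0.27 × (0.46 × 16.8 + 8.13) = 0.27 × 15.858 = 4.2817 mm/d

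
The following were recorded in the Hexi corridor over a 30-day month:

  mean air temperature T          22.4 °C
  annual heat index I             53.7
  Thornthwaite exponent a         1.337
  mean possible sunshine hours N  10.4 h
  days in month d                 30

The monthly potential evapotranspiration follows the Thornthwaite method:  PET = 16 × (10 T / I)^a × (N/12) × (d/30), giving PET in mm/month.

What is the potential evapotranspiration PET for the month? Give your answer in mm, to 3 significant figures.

93.6 mm

10T/I = 10 × 22.4 / 53.7 = 4.1713
(10T/I)^a = 4.1713^1.337 = 6.7500
Uncorrected PET = 16 × 6.7500 = 108.000 mm
Correction = (N/12)(d/30) = (10.4/12)(30/30) = 0.8667
PET = 108.000 × 0.8667 = 93.604 mm/month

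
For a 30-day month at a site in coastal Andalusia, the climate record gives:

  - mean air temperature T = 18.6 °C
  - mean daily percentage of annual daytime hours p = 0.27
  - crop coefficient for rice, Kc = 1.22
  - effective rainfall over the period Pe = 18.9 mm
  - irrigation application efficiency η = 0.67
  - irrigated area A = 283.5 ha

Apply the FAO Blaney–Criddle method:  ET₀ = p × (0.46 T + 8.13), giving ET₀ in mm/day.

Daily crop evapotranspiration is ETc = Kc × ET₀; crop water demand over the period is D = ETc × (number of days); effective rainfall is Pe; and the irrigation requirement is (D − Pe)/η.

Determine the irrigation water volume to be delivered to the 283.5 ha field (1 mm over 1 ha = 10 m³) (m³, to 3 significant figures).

618000 m³

ET₀ = 0.27 × (0.46 × 18.6 + 8.13) = 0.27 × 16.686 = 4.5052 mm/d
ETc = Kc × ET₀ = 1.22 × 4.5052 = 5.4963 mm/d
Crop demand D = ETc × 30 d = 5.4963 × 30 = 164.889 mm
D − Pe = 164.889 − 18.9 = 145.989 mm
Gross irrigation = 145.989 / 0.67 = 217.894 mm
Volume = 217.894 mm × 283.5 ha × 10 = 617729.5 m³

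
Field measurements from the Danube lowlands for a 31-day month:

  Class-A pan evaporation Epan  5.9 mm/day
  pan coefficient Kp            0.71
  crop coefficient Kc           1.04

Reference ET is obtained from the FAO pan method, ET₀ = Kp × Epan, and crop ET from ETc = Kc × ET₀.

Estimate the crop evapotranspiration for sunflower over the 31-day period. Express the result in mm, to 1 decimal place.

ET₀ = 0.71 × 5.9 = 4.1890 mm/d
ETc = Kc × ET₀ = 1.04 × 4.1890 = 4.3566 mm/d
Over 31 days: 4.3566 × 31 = 135.055 mm

135.1 mm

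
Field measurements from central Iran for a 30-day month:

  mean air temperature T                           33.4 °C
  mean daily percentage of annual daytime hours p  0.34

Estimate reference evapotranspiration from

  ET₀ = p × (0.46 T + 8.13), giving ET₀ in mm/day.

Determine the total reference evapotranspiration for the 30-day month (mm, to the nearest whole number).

ET₀ = 0.34 × (0.46 × 33.4 + 8.13) = 0.34 × 23.494 = 7.9880 mm/d
Monthly total = 7.9880 × 30 = 239.640 mm

240 mm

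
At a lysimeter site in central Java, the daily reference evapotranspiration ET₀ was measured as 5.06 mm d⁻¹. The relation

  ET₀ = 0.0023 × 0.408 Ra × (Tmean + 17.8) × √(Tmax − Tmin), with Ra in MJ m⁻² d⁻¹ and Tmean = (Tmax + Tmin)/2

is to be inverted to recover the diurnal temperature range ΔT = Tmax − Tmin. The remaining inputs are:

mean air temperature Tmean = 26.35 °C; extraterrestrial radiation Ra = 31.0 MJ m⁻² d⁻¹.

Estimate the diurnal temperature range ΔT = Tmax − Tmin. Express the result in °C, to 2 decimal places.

√ΔT = ET₀ / [0.0023 × 0.408 × Ra × (Tmean+17.8)] = 5.06 / (0.0023 × 12.6480 × 44.15) = 3.9398
ΔT = 3.9398² = 15.522 °C

15.52 °C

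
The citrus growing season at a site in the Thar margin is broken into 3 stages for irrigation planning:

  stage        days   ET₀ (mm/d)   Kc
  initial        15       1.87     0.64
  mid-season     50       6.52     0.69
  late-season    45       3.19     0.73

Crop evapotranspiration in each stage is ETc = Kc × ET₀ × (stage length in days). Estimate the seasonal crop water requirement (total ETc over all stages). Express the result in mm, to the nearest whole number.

348 mm

initial: 0.64 × 1.87 × 15 = 17.95 mm
mid-season: 0.69 × 6.52 × 50 = 224.94 mm
late-season: 0.73 × 3.19 × 45 = 104.79 mm
Seasonal total = 347.68 mm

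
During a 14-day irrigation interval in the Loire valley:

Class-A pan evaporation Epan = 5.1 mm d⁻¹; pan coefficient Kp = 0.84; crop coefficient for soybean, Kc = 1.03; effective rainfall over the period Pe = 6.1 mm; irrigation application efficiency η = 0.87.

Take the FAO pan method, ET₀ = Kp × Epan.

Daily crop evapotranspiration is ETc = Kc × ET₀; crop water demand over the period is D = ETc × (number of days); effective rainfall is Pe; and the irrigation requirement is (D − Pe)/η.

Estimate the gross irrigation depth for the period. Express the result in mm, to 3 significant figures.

64.0 mm

ET₀ = 0.84 × 5.1 = 4.2840 mm/d
ETc = Kc × ET₀ = 1.03 × 4.2840 = 4.4125 mm/d
Crop demand D = ETc × 14 d = 4.4125 × 14 = 61.775 mm
D − Pe = 61.775 − 6.1 = 55.675 mm
Gross irrigation = 55.675 / 0.87 = 63.994 mm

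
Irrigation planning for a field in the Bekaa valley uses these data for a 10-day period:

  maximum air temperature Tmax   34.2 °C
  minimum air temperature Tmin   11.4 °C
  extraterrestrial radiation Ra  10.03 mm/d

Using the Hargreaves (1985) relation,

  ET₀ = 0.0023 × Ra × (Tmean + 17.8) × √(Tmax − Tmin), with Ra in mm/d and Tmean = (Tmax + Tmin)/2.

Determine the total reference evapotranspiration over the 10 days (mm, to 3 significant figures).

44.7 mm

Tmean = (34.2 + 11.4)/2 = 22.80 °C
ET₀ = 0.0023 × 10.03 × (22.80 + 17.8) × √22.8 = 0.0023 × 10.03 × 40.60 × 4.7749 = 4.4722 mm/d
Over 10 days: 4.4722 × 10 = 44.722 mm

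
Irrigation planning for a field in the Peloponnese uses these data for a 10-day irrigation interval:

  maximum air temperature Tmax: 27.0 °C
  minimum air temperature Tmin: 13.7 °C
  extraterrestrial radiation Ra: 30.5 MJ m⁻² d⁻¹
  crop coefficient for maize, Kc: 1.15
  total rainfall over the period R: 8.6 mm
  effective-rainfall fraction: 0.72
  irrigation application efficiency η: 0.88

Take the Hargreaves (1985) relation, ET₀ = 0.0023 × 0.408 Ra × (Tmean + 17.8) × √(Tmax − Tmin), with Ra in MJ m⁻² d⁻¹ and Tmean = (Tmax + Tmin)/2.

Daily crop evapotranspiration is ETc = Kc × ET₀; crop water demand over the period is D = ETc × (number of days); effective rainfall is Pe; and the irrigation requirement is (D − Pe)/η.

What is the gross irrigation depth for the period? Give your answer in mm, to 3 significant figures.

Tmean = (27.0 + 13.7)/2 = 20.35 °C
0.408 Ra = 0.408 × 30.5 = 12.4440 mm/d equivalent
ET₀ = 0.0023 × 12.4440 × (20.35 + 17.8) × √13.3 = 0.0023 × 12.4440 × 38.15 × 3.6469 = 3.9820 mm/d
ETc = Kc × ET₀ = 1.15 × 3.9820 = 4.5793 mm/d
Crop demand D = ETc × 10 d = 4.5793 × 10 = 45.793 mm
Pe = 0.72 × 8.6 = 6.192 mm
D − Pe = 45.793 − 6.192 = 39.601 mm
Gross irrigation = 39.601 / 0.88 = 45.001 mm

45.0 mm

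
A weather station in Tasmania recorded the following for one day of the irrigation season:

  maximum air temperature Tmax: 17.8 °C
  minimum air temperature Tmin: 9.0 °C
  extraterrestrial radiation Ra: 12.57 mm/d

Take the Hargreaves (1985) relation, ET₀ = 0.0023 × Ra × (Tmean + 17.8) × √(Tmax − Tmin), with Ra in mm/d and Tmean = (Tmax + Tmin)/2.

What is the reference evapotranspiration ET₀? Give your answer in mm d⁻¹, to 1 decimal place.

Tmean = (17.8 + 9.0)/2 = 13.40 °C
ET₀ = 0.0023 × 12.57 × (13.40 + 17.8) × √8.8 = 0.0023 × 12.57 × 31.20 × 2.9665 = 2.6759 mm/d

2.7 mm d⁻¹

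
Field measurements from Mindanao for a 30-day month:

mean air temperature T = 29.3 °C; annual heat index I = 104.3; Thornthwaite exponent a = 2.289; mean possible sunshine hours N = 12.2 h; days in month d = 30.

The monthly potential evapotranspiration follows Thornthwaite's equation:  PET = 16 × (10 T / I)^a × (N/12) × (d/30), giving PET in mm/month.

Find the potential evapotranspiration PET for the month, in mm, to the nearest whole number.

10T/I = 10 × 29.3 / 104.3 = 2.8092
(10T/I)^a = 2.8092^2.289 = 10.6367
Uncorrected PET = 16 × 10.6367 = 170.187 mm
Correction = (N/12)(d/30) = (12.2/12)(30/30) = 1.0167
PET = 170.187 × 1.0167 = 173.029 mm/month

173 mm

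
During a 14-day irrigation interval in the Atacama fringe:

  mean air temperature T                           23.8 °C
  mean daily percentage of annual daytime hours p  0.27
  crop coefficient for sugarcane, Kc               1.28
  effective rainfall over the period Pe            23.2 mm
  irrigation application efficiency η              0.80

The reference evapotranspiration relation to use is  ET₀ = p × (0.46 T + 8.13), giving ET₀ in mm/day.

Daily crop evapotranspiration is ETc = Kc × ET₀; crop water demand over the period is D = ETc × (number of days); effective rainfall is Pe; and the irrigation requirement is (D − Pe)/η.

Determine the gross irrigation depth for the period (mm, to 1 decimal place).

86.4 mm

ET₀ = 0.27 × (0.46 × 23.8 + 8.13) = 0.27 × 19.078 = 5.1511 mm/d
ETc = Kc × ET₀ = 1.28 × 5.1511 = 6.5934 mm/d
Crop demand D = ETc × 14 d = 6.5934 × 14 = 92.308 mm
D − Pe = 92.308 − 23.2 = 69.108 mm
Gross irrigation = 69.108 / 0.80 = 86.385 mm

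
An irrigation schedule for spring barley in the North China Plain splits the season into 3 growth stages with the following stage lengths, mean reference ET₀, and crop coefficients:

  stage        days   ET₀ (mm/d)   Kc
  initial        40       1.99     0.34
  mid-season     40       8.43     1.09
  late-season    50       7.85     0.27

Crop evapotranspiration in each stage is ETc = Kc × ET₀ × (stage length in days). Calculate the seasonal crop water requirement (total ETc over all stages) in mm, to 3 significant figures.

501 mm

initial: 0.34 × 1.99 × 40 = 27.06 mm
mid-season: 1.09 × 8.43 × 40 = 367.55 mm
late-season: 0.27 × 7.85 × 50 = 105.98 mm
Seasonal total = 500.59 mm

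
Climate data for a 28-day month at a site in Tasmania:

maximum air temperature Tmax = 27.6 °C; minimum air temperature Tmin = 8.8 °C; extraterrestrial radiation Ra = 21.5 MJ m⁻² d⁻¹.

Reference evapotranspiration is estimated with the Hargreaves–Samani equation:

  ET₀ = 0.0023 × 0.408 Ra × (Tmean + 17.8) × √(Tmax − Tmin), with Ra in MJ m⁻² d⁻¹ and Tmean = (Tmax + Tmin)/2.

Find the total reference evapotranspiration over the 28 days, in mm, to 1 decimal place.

Tmean = (27.6 + 8.8)/2 = 18.20 °C
0.408 Ra = 0.408 × 21.5 = 8.7720 mm/d equivalent
ET₀ = 0.0023 × 8.7720 × (18.20 + 17.8) × √18.8 = 0.0023 × 8.7720 × 36.00 × 4.3359 = 3.1493 mm/d
Over 28 days: 3.1493 × 28 = 88.180 mm

88.2 mm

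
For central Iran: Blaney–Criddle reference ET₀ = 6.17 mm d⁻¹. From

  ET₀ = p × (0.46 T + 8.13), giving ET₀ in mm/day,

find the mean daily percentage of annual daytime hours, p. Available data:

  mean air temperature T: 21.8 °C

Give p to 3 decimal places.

p = ET₀ / (0.46 T + 8.13) = 6.17 / (0.46 × 21.8 + 8.13) = 6.17 / 18.158 = 0.3398

0.340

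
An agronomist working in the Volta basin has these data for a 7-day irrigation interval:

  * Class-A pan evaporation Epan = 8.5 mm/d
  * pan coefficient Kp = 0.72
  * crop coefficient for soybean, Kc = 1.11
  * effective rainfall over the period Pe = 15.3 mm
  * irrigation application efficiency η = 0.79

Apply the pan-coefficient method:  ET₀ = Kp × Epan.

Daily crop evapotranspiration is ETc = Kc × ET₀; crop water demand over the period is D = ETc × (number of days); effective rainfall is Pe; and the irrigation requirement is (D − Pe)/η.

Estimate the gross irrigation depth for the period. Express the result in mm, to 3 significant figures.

40.8 mm

ET₀ = 0.72 × 8.5 = 6.1200 mm/d
ETc = Kc × ET₀ = 1.11 × 6.1200 = 6.7932 mm/d
Crop demand D = ETc × 7 d = 6.7932 × 7 = 47.552 mm
D − Pe = 47.552 − 15.3 = 32.252 mm
Gross irrigation = 32.252 / 0.79 = 40.825 mm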